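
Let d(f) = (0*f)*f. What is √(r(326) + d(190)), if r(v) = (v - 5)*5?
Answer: √1605 ≈ 40.062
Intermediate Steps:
d(f) = 0 (d(f) = 0*f = 0)
r(v) = -25 + 5*v (r(v) = (-5 + v)*5 = -25 + 5*v)
√(r(326) + d(190)) = √((-25 + 5*326) + 0) = √((-25 + 1630) + 0) = √(1605 + 0) = √1605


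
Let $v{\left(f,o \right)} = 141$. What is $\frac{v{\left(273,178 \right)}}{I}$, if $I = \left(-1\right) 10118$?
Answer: $- \frac{141}{10118} \approx -0.013936$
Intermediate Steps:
$I = -10118$
$\frac{v{\left(273,178 \right)}}{I} = \frac{141}{-10118} = 141 \left(- \frac{1}{10118}\right) = - \frac{141}{10118}$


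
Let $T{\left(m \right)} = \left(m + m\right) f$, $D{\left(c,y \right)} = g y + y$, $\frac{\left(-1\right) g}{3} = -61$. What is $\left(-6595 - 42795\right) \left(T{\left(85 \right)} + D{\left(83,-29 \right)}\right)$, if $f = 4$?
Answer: $229959840$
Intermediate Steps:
$g = 183$ ($g = \left(-3\right) \left(-61\right) = 183$)
$D{\left(c,y \right)} = 184 y$ ($D{\left(c,y \right)} = 183 y + y = 184 y$)
$T{\left(m \right)} = 8 m$ ($T{\left(m \right)} = \left(m + m\right) 4 = 2 m 4 = 8 m$)
$\left(-6595 - 42795\right) \left(T{\left(85 \right)} + D{\left(83,-29 \right)}\right) = \left(-6595 - 42795\right) \left(8 \cdot 85 + 184 \left(-29\right)\right) = - 49390 \left(680 - 5336\right) = \left(-49390\right) \left(-4656\right) = 229959840$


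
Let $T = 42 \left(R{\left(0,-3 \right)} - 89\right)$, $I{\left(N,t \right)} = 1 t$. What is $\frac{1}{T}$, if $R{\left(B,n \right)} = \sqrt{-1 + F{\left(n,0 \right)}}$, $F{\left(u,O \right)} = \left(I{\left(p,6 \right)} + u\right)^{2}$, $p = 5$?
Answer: $- \frac{89}{332346} - \frac{\sqrt{2}}{166173} \approx -0.0002763$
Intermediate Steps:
$I{\left(N,t \right)} = t$
$F{\left(u,O \right)} = \left(6 + u\right)^{2}$
$R{\left(B,n \right)} = \sqrt{-1 + \left(6 + n\right)^{2}}$
$T = -3738 + 84 \sqrt{2}$ ($T = 42 \left(\sqrt{-1 + \left(6 - 3\right)^{2}} - 89\right) = 42 \left(\sqrt{-1 + 3^{2}} - 89\right) = 42 \left(\sqrt{-1 + 9} - 89\right) = 42 \left(\sqrt{8} - 89\right) = 42 \left(2 \sqrt{2} - 89\right) = 42 \left(-89 + 2 \sqrt{2}\right) = -3738 + 84 \sqrt{2} \approx -3619.2$)
$\frac{1}{T} = \frac{1}{-3738 + 84 \sqrt{2}}$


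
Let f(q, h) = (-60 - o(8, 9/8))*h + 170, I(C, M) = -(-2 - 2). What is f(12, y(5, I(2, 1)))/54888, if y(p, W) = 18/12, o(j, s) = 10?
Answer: 65/54888 ≈ 0.0011842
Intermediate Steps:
I(C, M) = 4 (I(C, M) = -1*(-4) = 4)
y(p, W) = 3/2 (y(p, W) = 18*(1/12) = 3/2)
f(q, h) = 170 - 70*h (f(q, h) = (-60 - 1*10)*h + 170 = (-60 - 10)*h + 170 = -70*h + 170 = 170 - 70*h)
f(12, y(5, I(2, 1)))/54888 = (170 - 70*3/2)/54888 = (170 - 105)*(1/54888) = 65*(1/54888) = 65/54888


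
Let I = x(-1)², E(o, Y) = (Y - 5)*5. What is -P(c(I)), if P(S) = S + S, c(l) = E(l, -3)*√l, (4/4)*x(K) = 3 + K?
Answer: 160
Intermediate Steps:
x(K) = 3 + K
E(o, Y) = -25 + 5*Y (E(o, Y) = (-5 + Y)*5 = -25 + 5*Y)
I = 4 (I = (3 - 1)² = 2² = 4)
c(l) = -40*√l (c(l) = (-25 + 5*(-3))*√l = (-25 - 15)*√l = -40*√l)
P(S) = 2*S
-P(c(I)) = -2*(-40*√4) = -2*(-40*2) = -2*(-80) = -1*(-160) = 160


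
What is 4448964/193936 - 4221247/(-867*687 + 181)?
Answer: 6991488859/232820168 ≈ 30.030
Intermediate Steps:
4448964/193936 - 4221247/(-867*687 + 181) = 4448964*(1/193936) - 4221247/(-595629 + 181) = 1112241/48484 - 4221247/(-595448) = 1112241/48484 - 4221247*(-1/595448) = 1112241/48484 + 4221247/595448 = 6991488859/232820168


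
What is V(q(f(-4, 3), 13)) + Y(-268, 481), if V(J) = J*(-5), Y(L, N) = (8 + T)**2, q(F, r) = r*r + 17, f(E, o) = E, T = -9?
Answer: -929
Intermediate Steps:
q(F, r) = 17 + r**2 (q(F, r) = r**2 + 17 = 17 + r**2)
Y(L, N) = 1 (Y(L, N) = (8 - 9)**2 = (-1)**2 = 1)
V(J) = -5*J
V(q(f(-4, 3), 13)) + Y(-268, 481) = -5*(17 + 13**2) + 1 = -5*(17 + 169) + 1 = -5*186 + 1 = -930 + 1 = -929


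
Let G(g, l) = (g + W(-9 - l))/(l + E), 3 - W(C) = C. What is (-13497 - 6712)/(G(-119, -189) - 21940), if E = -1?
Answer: 274265/297736 ≈ 0.92117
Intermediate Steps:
W(C) = 3 - C
G(g, l) = (12 + g + l)/(-1 + l) (G(g, l) = (g + (3 - (-9 - l)))/(l - 1) = (g + (3 + (9 + l)))/(-1 + l) = (g + (12 + l))/(-1 + l) = (12 + g + l)/(-1 + l))
(-13497 - 6712)/(G(-119, -189) - 21940) = (-13497 - 6712)/((12 - 119 - 189)/(-1 - 189) - 21940) = -20209/(-296/(-190) - 21940) = -20209/(-1/190*(-296) - 21940) = -20209/(148/95 - 21940) = -20209/(-2084152/95) = -20209*(-95/2084152) = 274265/297736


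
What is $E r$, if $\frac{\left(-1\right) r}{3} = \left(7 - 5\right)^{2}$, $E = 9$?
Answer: $-108$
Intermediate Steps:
$r = -12$ ($r = - 3 \left(7 - 5\right)^{2} = - 3 \cdot 2^{2} = \left(-3\right) 4 = -12$)
$E r = 9 \left(-12\right) = -108$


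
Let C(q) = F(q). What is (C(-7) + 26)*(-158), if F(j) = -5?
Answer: -3318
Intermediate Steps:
C(q) = -5
(C(-7) + 26)*(-158) = (-5 + 26)*(-158) = 21*(-158) = -3318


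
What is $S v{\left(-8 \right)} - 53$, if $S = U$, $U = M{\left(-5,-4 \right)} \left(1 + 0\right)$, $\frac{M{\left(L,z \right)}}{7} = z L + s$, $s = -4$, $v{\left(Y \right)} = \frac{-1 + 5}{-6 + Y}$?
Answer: $-85$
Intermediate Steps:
$v{\left(Y \right)} = \frac{4}{-6 + Y}$
$M{\left(L,z \right)} = -28 + 7 L z$ ($M{\left(L,z \right)} = 7 \left(z L - 4\right) = 7 \left(L z - 4\right) = 7 \left(-4 + L z\right) = -28 + 7 L z$)
$U = 112$ ($U = \left(-28 + 7 \left(-5\right) \left(-4\right)\right) \left(1 + 0\right) = \left(-28 + 140\right) 1 = 112 \cdot 1 = 112$)
$S = 112$
$S v{\left(-8 \right)} - 53 = 112 \frac{4}{-6 - 8} - 53 = 112 \frac{4}{-14} - 53 = 112 \cdot 4 \left(- \frac{1}{14}\right) - 53 = 112 \left(- \frac{2}{7}\right) - 53 = -32 - 53 = -85$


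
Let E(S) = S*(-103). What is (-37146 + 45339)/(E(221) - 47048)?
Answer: -8193/69811 ≈ -0.11736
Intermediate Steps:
E(S) = -103*S
(-37146 + 45339)/(E(221) - 47048) = (-37146 + 45339)/(-103*221 - 47048) = 8193/(-22763 - 47048) = 8193/(-69811) = 8193*(-1/69811) = -8193/69811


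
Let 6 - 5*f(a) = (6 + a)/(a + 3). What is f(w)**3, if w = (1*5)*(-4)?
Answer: 681472/614125 ≈ 1.1097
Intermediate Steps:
w = -20 (w = 5*(-4) = -20)
f(a) = 6/5 - (6 + a)/(5*(3 + a)) (f(a) = 6/5 - (6 + a)/(5*(a + 3)) = 6/5 - (6 + a)/(5*(3 + a)))
f(w)**3 = ((12/5 - 20)/(3 - 20))**3 = (-88/5/(-17))**3 = (-1/17*(-88/5))**3 = (88/85)**3 = 681472/614125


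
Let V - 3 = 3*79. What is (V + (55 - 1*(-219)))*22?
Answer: 11308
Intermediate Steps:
V = 240 (V = 3 + 3*79 = 3 + 237 = 240)
(V + (55 - 1*(-219)))*22 = (240 + (55 - 1*(-219)))*22 = (240 + (55 + 219))*22 = (240 + 274)*22 = 514*22 = 11308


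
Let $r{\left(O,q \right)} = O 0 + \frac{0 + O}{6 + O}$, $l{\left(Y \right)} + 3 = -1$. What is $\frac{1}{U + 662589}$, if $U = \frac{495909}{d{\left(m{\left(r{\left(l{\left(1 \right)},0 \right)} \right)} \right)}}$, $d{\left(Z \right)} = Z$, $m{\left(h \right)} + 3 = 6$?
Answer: $\frac{1}{827892} \approx 1.2079 \cdot 10^{-6}$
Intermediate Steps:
$l{\left(Y \right)} = -4$ ($l{\left(Y \right)} = -3 - 1 = -4$)
$r{\left(O,q \right)} = \frac{O}{6 + O}$ ($r{\left(O,q \right)} = 0 + \frac{O}{6 + O} = \frac{O}{6 + O}$)
$m{\left(h \right)} = 3$ ($m{\left(h \right)} = -3 + 6 = 3$)
$U = 165303$ ($U = \frac{495909}{3} = 495909 \cdot \frac{1}{3} = 165303$)
$\frac{1}{U + 662589} = \frac{1}{165303 + 662589} = \frac{1}{827892}$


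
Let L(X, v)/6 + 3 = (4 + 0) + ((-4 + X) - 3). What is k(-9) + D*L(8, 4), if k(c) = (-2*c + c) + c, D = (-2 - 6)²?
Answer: 768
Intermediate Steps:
L(X, v) = -36 + 6*X (L(X, v) = -18 + 6*((4 + 0) + ((-4 + X) - 3)) = -18 + 6*(4 + (-7 + X)) = -18 + 6*(-3 + X) = -18 + (-18 + 6*X) = -36 + 6*X)
D = 64 (D = (-8)² = 64)
k(c) = 0 (k(c) = -c + c = 0)
k(-9) + D*L(8, 4) = 0 + 64*(-36 + 6*8) = 0 + 64*(-36 + 48) = 0 + 64*12 = 0 + 768 = 768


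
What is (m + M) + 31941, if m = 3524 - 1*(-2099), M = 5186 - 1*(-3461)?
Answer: 46211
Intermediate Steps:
M = 8647 (M = 5186 + 3461 = 8647)
m = 5623 (m = 3524 + 2099 = 5623)
(m + M) + 31941 = (5623 + 8647) + 31941 = 14270 + 31941 = 46211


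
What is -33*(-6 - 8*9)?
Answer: 2574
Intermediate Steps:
-33*(-6 - 8*9) = -33*(-6 - 72) = -33*(-78) = 2574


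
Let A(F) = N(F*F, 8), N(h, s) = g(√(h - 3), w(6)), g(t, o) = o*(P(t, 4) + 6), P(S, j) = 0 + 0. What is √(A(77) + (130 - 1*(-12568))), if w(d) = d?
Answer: √12734 ≈ 112.84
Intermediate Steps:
P(S, j) = 0
g(t, o) = 6*o (g(t, o) = o*(0 + 6) = o*6 = 6*o)
N(h, s) = 36 (N(h, s) = 6*6 = 36)
A(F) = 36
√(A(77) + (130 - 1*(-12568))) = √(36 + (130 - 1*(-12568))) = √(36 + (130 + 12568)) = √(36 + 12698) = √12734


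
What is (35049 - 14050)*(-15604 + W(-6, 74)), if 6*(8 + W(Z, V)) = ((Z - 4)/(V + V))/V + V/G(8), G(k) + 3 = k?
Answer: -53848453046839/164280 ≈ -3.2778e+8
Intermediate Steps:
G(k) = -3 + k
W(Z, V) = -8 + V/30 + (-4 + Z)/(12*V**2) (W(Z, V) = -8 + (((Z - 4)/(V + V))/V + V/(-3 + 8))/6 = -8 + (((-4 + Z)/((2*V)))/V + V/5)/6 = -8 + (((-4 + Z)*(1/(2*V)))/V + V*(1/5))/6 = -8 + (((-4 + Z)/(2*V))/V + V/5)/6 = -8 + ((-4 + Z)/(2*V**2) + V/5)/6 = -8 + (V/5 + (-4 + Z)/(2*V**2))/6 = -8 + (V/30 + (-4 + Z)/(12*V**2)) = -8 + V/30 + (-4 + Z)/(12*V**2))
(35049 - 14050)*(-15604 + W(-6, 74)) = (35049 - 14050)*(-15604 + (1/60)*(-20 + 5*(-6) + 2*74**2*(-240 + 74))/74**2) = 20999*(-15604 + (1/60)*(1/5476)*(-20 - 30 + 2*5476*(-166))) = 20999*(-15604 + (1/60)*(1/5476)*(-20 - 30 - 1818032)) = 20999*(-15604 + (1/60)*(1/5476)*(-1818082)) = 20999*(-15604 - 909041/164280) = 20999*(-2564334161/164280) = -53848453046839/164280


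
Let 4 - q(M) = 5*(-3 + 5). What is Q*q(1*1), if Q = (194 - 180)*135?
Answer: -11340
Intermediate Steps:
q(M) = -6 (q(M) = 4 - 5*(-3 + 5) = 4 - 5*2 = 4 - 1*10 = 4 - 10 = -6)
Q = 1890 (Q = 14*135 = 1890)
Q*q(1*1) = 1890*(-6) = -11340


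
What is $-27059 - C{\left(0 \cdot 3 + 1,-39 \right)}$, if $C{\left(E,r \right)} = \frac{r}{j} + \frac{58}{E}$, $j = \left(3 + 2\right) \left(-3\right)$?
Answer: $- \frac{135598}{5} \approx -27120.0$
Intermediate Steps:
$j = -15$ ($j = 5 \left(-3\right) = -15$)
$C{\left(E,r \right)} = \frac{58}{E} - \frac{r}{15}$ ($C{\left(E,r \right)} = \frac{r}{-15} + \frac{58}{E} = r \left(- \frac{1}{15}\right) + \frac{58}{E} = - \frac{r}{15} + \frac{58}{E} = \frac{58}{E} - \frac{r}{15}$)
$-27059 - C{\left(0 \cdot 3 + 1,-39 \right)} = -27059 - \left(\frac{58}{0 \cdot 3 + 1} - - \frac{13}{5}\right) = -27059 - \left(\frac{58}{0 + 1} + \frac{13}{5}\right) = -27059 - \left(\frac{58}{1} + \frac{13}{5}\right) = -27059 - \left(58 \cdot 1 + \frac{13}{5}\right) = -27059 - \left(58 + \frac{13}{5}\right) = -27059 - \frac{303}{5} = - \frac{135598}{5}$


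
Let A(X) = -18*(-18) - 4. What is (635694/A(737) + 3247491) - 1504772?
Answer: 279152887/160 ≈ 1.7447e+6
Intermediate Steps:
A(X) = 320 (A(X) = 324 - 4 = 320)
(635694/A(737) + 3247491) - 1504772 = (635694/320 + 3247491) - 1504772 = (635694*(1/320) + 3247491) - 1504772 = (317847/160 + 3247491) - 1504772 = 519916407/160 - 1504772 = 279152887/160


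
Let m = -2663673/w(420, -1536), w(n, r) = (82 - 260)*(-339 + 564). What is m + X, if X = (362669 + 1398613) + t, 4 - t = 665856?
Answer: 14624878391/13350 ≈ 1.0955e+6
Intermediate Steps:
t = -665852 (t = 4 - 1*665856 = 4 - 665856 = -665852)
w(n, r) = -40050 (w(n, r) = -178*225 = -40050)
X = 1095430 (X = (362669 + 1398613) - 665852 = 1761282 - 665852 = 1095430)
m = 887891/13350 (m = -2663673/(-40050) = -2663673*(-1/40050) = 887891/13350 ≈ 66.509)
m + X = 887891/13350 + 1095430 = 14624878391/13350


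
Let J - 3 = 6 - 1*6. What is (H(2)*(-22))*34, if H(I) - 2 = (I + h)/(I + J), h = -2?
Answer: -1496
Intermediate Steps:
J = 3 (J = 3 + (6 - 1*6) = 3 + (6 - 6) = 3 + 0 = 3)
H(I) = 2 + (-2 + I)/(3 + I) (H(I) = 2 + (I - 2)/(I + 3) = 2 + (-2 + I)/(3 + I))
(H(2)*(-22))*34 = (((4 + 3*2)/(3 + 2))*(-22))*34 = (((4 + 6)/5)*(-22))*34 = (((⅕)*10)*(-22))*34 = (2*(-22))*34 = -44*34 = -1496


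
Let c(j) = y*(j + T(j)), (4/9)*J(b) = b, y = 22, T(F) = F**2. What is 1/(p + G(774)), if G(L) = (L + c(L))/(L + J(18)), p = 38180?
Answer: 181/9843352 ≈ 1.8388e-5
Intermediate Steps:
J(b) = 9*b/4
c(j) = 22*j + 22*j**2 (c(j) = 22*(j + j**2) = 22*j + 22*j**2)
G(L) = (L + 22*L*(1 + L))/(81/2 + L) (G(L) = (L + 22*L*(1 + L))/(L + (9/4)*18) = (L + 22*L*(1 + L))/(L + 81/2) = (L + 22*L*(1 + L))/(81/2 + L))
1/(p + G(774)) = 1/(38180 + 2*774*(23 + 22*774)/(81 + 2*774)) = 1/(38180 + 2*774*(23 + 17028)/(81 + 1548)) = 1/(38180 + 2*774*17051/1629) = 1/(38180 + 2*774*(1/1629)*17051) = 1/(38180 + 2932772/181) = 1/(9843352/181) = 181/9843352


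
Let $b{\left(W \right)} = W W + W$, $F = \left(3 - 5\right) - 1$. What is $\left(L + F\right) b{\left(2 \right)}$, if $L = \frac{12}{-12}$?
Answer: $-24$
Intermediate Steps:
$L = -1$ ($L = 12 \left(- \frac{1}{12}\right) = -1$)
$F = -3$ ($F = -2 - 1 = -3$)
$b{\left(W \right)} = W + W^{2}$ ($b{\left(W \right)} = W^{2} + W = W + W^{2}$)
$\left(L + F\right) b{\left(2 \right)} = \left(-1 - 3\right) 2 \left(1 + 2\right) = - 4 \cdot 2 \cdot 3 = \left(-4\right) 6 = -24$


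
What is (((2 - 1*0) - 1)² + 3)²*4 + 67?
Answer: 131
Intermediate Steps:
(((2 - 1*0) - 1)² + 3)²*4 + 67 = (((2 + 0) - 1)² + 3)²*4 + 67 = ((2 - 1)² + 3)²*4 + 67 = (1² + 3)²*4 + 67 = (1 + 3)²*4 + 67 = 4²*4 + 67 = 16*4 + 67 = 64 + 67 = 131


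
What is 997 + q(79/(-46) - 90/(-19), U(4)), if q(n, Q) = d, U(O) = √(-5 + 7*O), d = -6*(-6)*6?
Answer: 1213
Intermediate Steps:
d = 216 (d = 36*6 = 216)
q(n, Q) = 216
997 + q(79/(-46) - 90/(-19), U(4)) = 997 + 216 = 1213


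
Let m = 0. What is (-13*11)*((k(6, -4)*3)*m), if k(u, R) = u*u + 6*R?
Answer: 0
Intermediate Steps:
k(u, R) = u² + 6*R
(-13*11)*((k(6, -4)*3)*m) = (-13*11)*(((6² + 6*(-4))*3)*0) = -143*(36 - 24)*3*0 = -143*12*3*0 = -5148*0 = -143*0 = 0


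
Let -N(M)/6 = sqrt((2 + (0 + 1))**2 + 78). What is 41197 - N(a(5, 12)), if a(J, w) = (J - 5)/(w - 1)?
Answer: 41197 + 6*sqrt(87) ≈ 41253.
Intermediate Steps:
a(J, w) = (-5 + J)/(-1 + w)
N(M) = -6*sqrt(87) (N(M) = -6*sqrt((2 + (0 + 1))**2 + 78) = -6*sqrt((2 + 1)**2 + 78) = -6*sqrt(3**2 + 78) = -6*sqrt(9 + 78) = -6*sqrt(87))
41197 - N(a(5, 12)) = 41197 - (-6)*sqrt(87) = 41197 + 6*sqrt(87)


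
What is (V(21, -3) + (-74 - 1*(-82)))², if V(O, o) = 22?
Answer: 900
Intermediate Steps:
(V(21, -3) + (-74 - 1*(-82)))² = (22 + (-74 - 1*(-82)))² = (22 + (-74 + 82))² = (22 + 8)² = 30² = 900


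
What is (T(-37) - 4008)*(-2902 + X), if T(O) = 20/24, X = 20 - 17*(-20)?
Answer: 30558653/3 ≈ 1.0186e+7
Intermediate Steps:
X = 360 (X = 20 + 340 = 360)
T(O) = ⅚ (T(O) = 20*(1/24) = ⅚)
(T(-37) - 4008)*(-2902 + X) = (⅚ - 4008)*(-2902 + 360) = -24043/6*(-2542) = 30558653/3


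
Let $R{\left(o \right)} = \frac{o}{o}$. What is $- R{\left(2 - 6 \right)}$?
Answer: $-1$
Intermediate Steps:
$R{\left(o \right)} = 1$
$- R{\left(2 - 6 \right)} = \left(-1\right) 1 = -1$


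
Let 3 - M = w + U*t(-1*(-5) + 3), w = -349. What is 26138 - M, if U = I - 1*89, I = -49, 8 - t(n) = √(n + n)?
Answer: 25234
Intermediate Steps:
t(n) = 8 - √2*√n (t(n) = 8 - √(n + n) = 8 - √(2*n) = 8 - √2*√n)
U = -138 (U = -49 - 1*89 = -49 - 89 = -138)
M = 904 (M = 3 - (-349 - 138*(8 - √2*√(-1*(-5) + 3))) = 3 - (-349 - 138*(8 - √2*√(5 + 3))) = 3 - (-349 - 138*(8 - √2*√8)) = 3 - (-349 - 138*(8 - √2*2*√2)) = 3 - (-349 - 138*(8 - 4)) = 3 - (-349 - 138*4) = 3 - (-349 - 552) = 3 - 1*(-901) = 3 + 901 = 904)
26138 - M = 26138 - 1*904 = 26138 - 904 = 25234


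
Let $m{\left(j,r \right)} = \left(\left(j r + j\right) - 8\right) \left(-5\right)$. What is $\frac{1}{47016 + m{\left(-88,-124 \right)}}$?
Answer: $- \frac{1}{7064} \approx -0.00014156$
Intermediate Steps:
$m{\left(j,r \right)} = 40 - 5 j - 5 j r$ ($m{\left(j,r \right)} = \left(\left(j + j r\right) - 8\right) \left(-5\right) = \left(-8 + j + j r\right) \left(-5\right) = 40 - 5 j - 5 j r$)
$\frac{1}{47016 + m{\left(-88,-124 \right)}} = \frac{1}{47016 - \left(-480 + 54560\right)} = \frac{1}{47016 + \left(40 + 440 - 54560\right)} = \frac{1}{47016 - 54080} = \frac{1}{-7064} = - \frac{1}{7064}$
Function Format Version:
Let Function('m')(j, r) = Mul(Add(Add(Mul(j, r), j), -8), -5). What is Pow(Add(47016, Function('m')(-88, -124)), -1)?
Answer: Rational(-1, 7064) ≈ -0.00014156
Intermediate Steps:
Function('m')(j, r) = Add(40, Mul(-5, j), Mul(-5, j, r)) (Function('m')(j, r) = Mul(Add(Add(j, Mul(j, r)), -8), -5) = Mul(Add(-8, j, Mul(j, r)), -5) = Add(40, Mul(-5, j), Mul(-5, j, r)))
Pow(Add(47016, Function('m')(-88, -124)), -1) = Pow(Add(47016, Add(40, Mul(-5, -88), Mul(-5, -88, -124))), -1) = Pow(Add(47016, Add(40, 440, -54560)), -1) = Pow(Add(47016, -54080), -1) = Pow(-7064, -1) = Rational(-1, 7064)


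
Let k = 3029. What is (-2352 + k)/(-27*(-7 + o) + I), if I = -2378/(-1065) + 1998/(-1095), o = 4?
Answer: 52633365/6329081 ≈ 8.3161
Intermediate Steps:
I = 31736/77745 (I = -2378*(-1/1065) + 1998*(-1/1095) = 2378/1065 - 666/365 = 31736/77745 ≈ 0.40821)
(-2352 + k)/(-27*(-7 + o) + I) = (-2352 + 3029)/(-27*(-7 + 4) + 31736/77745) = 677/(-27*(-3) + 31736/77745) = 677/(81 + 31736/77745) = 677/(6329081/77745) = 677*(77745/6329081) = 52633365/6329081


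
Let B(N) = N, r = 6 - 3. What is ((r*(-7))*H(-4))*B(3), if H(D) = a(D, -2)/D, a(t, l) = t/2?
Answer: -63/2 ≈ -31.500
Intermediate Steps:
r = 3
a(t, l) = t/2 (a(t, l) = t*(1/2) = t/2)
H(D) = 1/2 (H(D) = (D/2)/D = 1/2)
((r*(-7))*H(-4))*B(3) = ((3*(-7))*(1/2))*3 = -21*1/2*3 = -21/2*3 = -63/2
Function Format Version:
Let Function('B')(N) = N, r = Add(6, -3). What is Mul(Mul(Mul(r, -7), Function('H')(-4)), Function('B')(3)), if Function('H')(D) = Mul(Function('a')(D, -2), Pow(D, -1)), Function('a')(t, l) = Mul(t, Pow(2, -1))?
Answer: Rational(-63, 2) ≈ -31.500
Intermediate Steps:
r = 3
Function('a')(t, l) = Mul(Rational(1, 2), t) (Function('a')(t, l) = Mul(t, Rational(1, 2)) = Mul(Rational(1, 2), t))
Function('H')(D) = Rational(1, 2) (Function('H')(D) = Mul(Mul(Rational(1, 2), D), Pow(D, -1)) = Rational(1, 2))
Mul(Mul(Mul(r, -7), Function('H')(-4)), Function('B')(3)) = Mul(Mul(Mul(3, -7), Rational(1, 2)), 3) = Mul(Mul(-21, Rational(1, 2)), 3) = Mul(Rational(-21, 2), 3) = Rational(-63, 2)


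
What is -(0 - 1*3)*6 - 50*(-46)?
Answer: 2318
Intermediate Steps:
-(0 - 1*3)*6 - 50*(-46) = -(0 - 3)*6 + 2300 = -1*(-3)*6 + 2300 = 3*6 + 2300 = 18 + 2300 = 2318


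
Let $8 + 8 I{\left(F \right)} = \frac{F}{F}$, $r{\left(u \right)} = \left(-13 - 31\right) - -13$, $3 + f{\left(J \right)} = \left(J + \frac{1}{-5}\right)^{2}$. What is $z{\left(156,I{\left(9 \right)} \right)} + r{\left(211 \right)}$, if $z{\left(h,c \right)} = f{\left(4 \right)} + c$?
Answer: $- \frac{4087}{200} \approx -20.435$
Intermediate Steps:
$f{\left(J \right)} = -3 + \left(- \frac{1}{5} + J\right)^{2}$ ($f{\left(J \right)} = -3 + \left(J + \frac{1}{-5}\right)^{2} = -3 + \left(J - \frac{1}{5}\right)^{2} = -3 + \left(- \frac{1}{5} + J\right)^{2}$)
$r{\left(u \right)} = -31$ ($r{\left(u \right)} = \left(-13 - 31\right) + 13 = -44 + 13 = -31$)
$I{\left(F \right)} = - \frac{7}{8}$ ($I{\left(F \right)} = -1 + \frac{F \frac{1}{F}}{8} = -1 + \frac{1}{8} \cdot 1 = -1 + \frac{1}{8} = - \frac{7}{8}$)
$z{\left(h,c \right)} = \frac{286}{25} + c$ ($z{\left(h,c \right)} = \left(-3 + \frac{\left(-1 + 5 \cdot 4\right)^{2}}{25}\right) + c = \left(-3 + \frac{\left(-1 + 20\right)^{2}}{25}\right) + c = \left(-3 + \frac{19^{2}}{25}\right) + c = \left(-3 + \frac{1}{25} \cdot 361\right) + c = \left(-3 + \frac{361}{25}\right) + c = \frac{286}{25} + c$)
$z{\left(156,I{\left(9 \right)} \right)} + r{\left(211 \right)} = \left(\frac{286}{25} - \frac{7}{8}\right) - 31 = \frac{2113}{200} - 31 = - \frac{4087}{200}$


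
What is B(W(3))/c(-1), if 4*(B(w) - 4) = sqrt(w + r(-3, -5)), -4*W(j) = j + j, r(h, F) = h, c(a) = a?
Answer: -4 - 3*I*sqrt(2)/8 ≈ -4.0 - 0.53033*I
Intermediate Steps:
W(j) = -j/2 (W(j) = -(j + j)/4 = -j/2)
B(w) = 4 + sqrt(-3 + w)/4 (B(w) = 4 + sqrt(w - 3)/4 = 4 + sqrt(-3 + w)/4)
B(W(3))/c(-1) = (4 + sqrt(-3 - 1/2*3)/4)/(-1) = (4 + sqrt(-3 - 3/2)/4)*(-1) = (4 + sqrt(-9/2)/4)*(-1) = (4 + (3*I*sqrt(2)/2)/4)*(-1) = (4 + 3*I*sqrt(2)/8)*(-1) = -4 - 3*I*sqrt(2)/8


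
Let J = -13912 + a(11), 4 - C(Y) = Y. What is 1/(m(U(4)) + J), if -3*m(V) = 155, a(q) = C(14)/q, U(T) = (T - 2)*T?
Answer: -33/460831 ≈ -7.1610e-5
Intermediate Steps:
C(Y) = 4 - Y
U(T) = T*(-2 + T) (U(T) = (-2 + T)*T = T*(-2 + T))
a(q) = -10/q (a(q) = (4 - 1*14)/q = (4 - 14)/q = -10/q)
m(V) = -155/3 (m(V) = -⅓*155 = -155/3)
J = -153042/11 (J = -13912 - 10/11 = -153042/11 ≈ -13913.)
1/(m(U(4)) + J) = 1/(-155/3 - 153042/11) = 1/(-460831/33) = -33/460831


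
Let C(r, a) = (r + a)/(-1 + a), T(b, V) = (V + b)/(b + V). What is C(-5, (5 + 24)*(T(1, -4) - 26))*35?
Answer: 12775/363 ≈ 35.193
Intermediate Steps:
T(b, V) = 1 (T(b, V) = (V + b)/(V + b) = 1)
C(r, a) = (a + r)/(-1 + a)
C(-5, (5 + 24)*(T(1, -4) - 26))*35 = (((5 + 24)*(1 - 26) - 5)/(-1 + (5 + 24)*(1 - 26)))*35 = ((29*(-25) - 5)/(-1 + 29*(-25)))*35 = ((-725 - 5)/(-1 - 725))*35 = (-730/(-726))*35 = -1/726*(-730)*35 = (365/363)*35 = 12775/363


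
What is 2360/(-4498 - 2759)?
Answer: -40/123 ≈ -0.32520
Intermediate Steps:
2360/(-4498 - 2759) = 2360/(-7257) = 2360*(-1/7257) = -40/123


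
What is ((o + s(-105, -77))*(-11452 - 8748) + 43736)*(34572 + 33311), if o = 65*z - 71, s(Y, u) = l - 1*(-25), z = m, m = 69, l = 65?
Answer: -6173080715512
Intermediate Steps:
z = 69
s(Y, u) = 90 (s(Y, u) = 65 - 1*(-25) = 65 + 25 = 90)
o = 4414 (o = 65*69 - 71 = 4485 - 71 = 4414)
((o + s(-105, -77))*(-11452 - 8748) + 43736)*(34572 + 33311) = ((4414 + 90)*(-11452 - 8748) + 43736)*(34572 + 33311) = (4504*(-20200) + 43736)*67883 = (-90980800 + 43736)*67883 = -90937064*67883 = -6173080715512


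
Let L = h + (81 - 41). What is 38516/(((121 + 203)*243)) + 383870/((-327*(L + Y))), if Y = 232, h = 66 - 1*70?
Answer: -1118644361/287489898 ≈ -3.8911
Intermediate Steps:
h = -4 (h = 66 - 70 = -4)
L = 36 (L = -4 + (81 - 41) = -4 + 40 = 36)
38516/(((121 + 203)*243)) + 383870/((-327*(L + Y))) = 38516/(((121 + 203)*243)) + 383870/((-327*(36 + 232))) = 38516/((324*243)) + 383870/((-327*268)) = 38516/78732 + 383870/(-87636) = 38516*(1/78732) + 383870*(-1/87636) = 9629/19683 - 191935/43818 = -1118644361/287489898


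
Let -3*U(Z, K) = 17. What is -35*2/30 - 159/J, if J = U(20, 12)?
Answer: 1312/51 ≈ 25.725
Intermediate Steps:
U(Z, K) = -17/3 (U(Z, K) = -1/3*17 = -17/3)
J = -17/3 ≈ -5.6667
-35*2/30 - 159/J = -35*2/30 - 159/(-17/3) = -70*1/30 - 159*(-3/17) = -7/3 + 477/17 = 1312/51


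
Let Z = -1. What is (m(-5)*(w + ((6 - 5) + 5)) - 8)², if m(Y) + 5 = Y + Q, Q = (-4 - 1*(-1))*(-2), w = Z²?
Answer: 1296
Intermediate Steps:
w = 1 (w = (-1)² = 1)
Q = 6 (Q = (-4 + 1)*(-2) = -3*(-2) = 6)
m(Y) = 1 + Y (m(Y) = -5 + (Y + 6) = -5 + (6 + Y) = 1 + Y)
(m(-5)*(w + ((6 - 5) + 5)) - 8)² = ((1 - 5)*(1 + ((6 - 5) + 5)) - 8)² = (-4*(1 + (1 + 5)) - 8)² = (-4*(1 + 6) - 8)² = (-4*7 - 8)² = (-28 - 8)² = (-36)² = 1296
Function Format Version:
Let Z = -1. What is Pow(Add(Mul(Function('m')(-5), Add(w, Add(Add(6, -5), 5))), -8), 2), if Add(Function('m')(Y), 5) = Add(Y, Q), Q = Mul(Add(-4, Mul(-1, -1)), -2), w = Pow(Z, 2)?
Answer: 1296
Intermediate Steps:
w = 1 (w = Pow(-1, 2) = 1)
Q = 6 (Q = Mul(Add(-4, 1), -2) = Mul(-3, -2) = 6)
Function('m')(Y) = Add(1, Y) (Function('m')(Y) = Add(-5, Add(Y, 6)) = Add(-5, Add(6, Y)) = Add(1, Y))
Pow(Add(Mul(Function('m')(-5), Add(w, Add(Add(6, -5), 5))), -8), 2) = Pow(Add(Mul(Add(1, -5), Add(1, Add(Add(6, -5), 5))), -8), 2) = Pow(Add(Mul(-4, Add(1, Add(1, 5))), -8), 2) = Pow(Add(Mul(-4, Add(1, 6)), -8), 2) = Pow(Add(Mul(-4, 7), -8), 2) = Pow(Add(-28, -8), 2) = Pow(-36, 2) = 1296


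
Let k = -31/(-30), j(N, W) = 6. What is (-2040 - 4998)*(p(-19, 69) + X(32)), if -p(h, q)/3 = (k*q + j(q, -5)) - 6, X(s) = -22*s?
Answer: 32300901/5 ≈ 6.4602e+6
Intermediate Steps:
k = 31/30 (k = -31*(-1/30) = 31/30 ≈ 1.0333)
p(h, q) = -31*q/10 (p(h, q) = -3*((31*q/30 + 6) - 6) = -3*((6 + 31*q/30) - 6) = -31*q/10)
(-2040 - 4998)*(p(-19, 69) + X(32)) = (-2040 - 4998)*(-31/10*69 - 22*32) = -7038*(-2139/10 - 704) = -7038*(-9179/10) = 32300901/5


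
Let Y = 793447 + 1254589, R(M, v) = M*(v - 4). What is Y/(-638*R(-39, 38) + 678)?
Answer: 1024018/423333 ≈ 2.4189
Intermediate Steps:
R(M, v) = M*(-4 + v)
Y = 2048036
Y/(-638*R(-39, 38) + 678) = 2048036/(-(-24882)*(-4 + 38) + 678) = 2048036/(-(-24882)*34 + 678) = 2048036/(-638*(-1326) + 678) = 2048036/(845988 + 678) = 2048036/846666 = 2048036*(1/846666) = 1024018/423333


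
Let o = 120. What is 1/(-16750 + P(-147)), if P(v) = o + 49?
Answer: -1/16581 ≈ -6.0310e-5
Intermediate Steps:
P(v) = 169 (P(v) = 120 + 49 = 169)
1/(-16750 + P(-147)) = 1/(-16750 + 169) = 1/(-16581) = -1/16581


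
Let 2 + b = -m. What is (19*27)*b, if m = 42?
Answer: -22572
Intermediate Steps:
b = -44 (b = -2 - 1*42 = -2 - 42 = -44)
(19*27)*b = (19*27)*(-44) = 513*(-44) = -22572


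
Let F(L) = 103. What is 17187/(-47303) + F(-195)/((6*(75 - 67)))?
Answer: 4047233/2270544 ≈ 1.7825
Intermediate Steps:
17187/(-47303) + F(-195)/((6*(75 - 67))) = 17187/(-47303) + 103/((6*(75 - 67))) = 17187*(-1/47303) + 103/((6*8)) = -17187/47303 + 103/48 = 4047233/2270544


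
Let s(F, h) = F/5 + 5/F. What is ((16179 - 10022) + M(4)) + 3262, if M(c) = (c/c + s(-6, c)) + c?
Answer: 282659/30 ≈ 9422.0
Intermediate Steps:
s(F, h) = 5/F + F/5 (s(F, h) = F*(⅕) + 5/F = F/5 + 5/F = 5/F + F/5)
M(c) = -31/30 + c (M(c) = (c/c + (5/(-6) + (⅕)*(-6))) + c = (1 + (5*(-⅙) - 6/5)) + c = (1 + (-⅚ - 6/5)) + c = (1 - 61/30) + c = -31/30 + c)
((16179 - 10022) + M(4)) + 3262 = ((16179 - 10022) + (-31/30 + 4)) + 3262 = (6157 + 89/30) + 3262 = 184799/30 + 3262 = 282659/30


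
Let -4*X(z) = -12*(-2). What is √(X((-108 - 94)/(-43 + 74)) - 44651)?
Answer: I*√44657 ≈ 211.32*I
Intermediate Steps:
X(z) = -6 (X(z) = -(-3)*(-2) = -¼*24 = -6)
√(X((-108 - 94)/(-43 + 74)) - 44651) = √(-6 - 44651) = √(-44657) = I*√44657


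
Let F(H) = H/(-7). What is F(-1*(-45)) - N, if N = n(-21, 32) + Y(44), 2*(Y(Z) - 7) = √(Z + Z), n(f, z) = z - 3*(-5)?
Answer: -423/7 - √22 ≈ -65.119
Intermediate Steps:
n(f, z) = 15 + z (n(f, z) = z + 15 = 15 + z)
Y(Z) = 7 + √2*√Z/2 (Y(Z) = 7 + √(Z + Z)/2 = 7 + √(2*Z)/2 = 7 + (√2*√Z)/2 = 7 + √2*√Z/2)
F(H) = -H/7 (F(H) = H*(-⅐) = -H/7)
N = 54 + √22 (N = (15 + 32) + (7 + √2*√44/2) = 47 + (7 + √2*(2*√11)/2) = 47 + (7 + √22) = 54 + √22 ≈ 58.690)
F(-1*(-45)) - N = -(-1)*(-45)/7 - (54 + √22) = -⅐*45 + (-54 - √22) = -45/7 + (-54 - √22) = -423/7 - √22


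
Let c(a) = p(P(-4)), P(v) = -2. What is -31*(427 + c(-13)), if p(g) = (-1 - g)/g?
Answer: -26443/2 ≈ -13222.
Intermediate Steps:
p(g) = (-1 - g)/g
c(a) = -½ (c(a) = (-1 - 1*(-2))/(-2) = -(-1 + 2)/2 = -½*1 = -½)
-31*(427 + c(-13)) = -31*(427 - ½) = -31*853/2 = -26443/2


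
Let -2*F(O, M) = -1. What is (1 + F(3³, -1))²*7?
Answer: 63/4 ≈ 15.750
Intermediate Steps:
F(O, M) = ½ (F(O, M) = -½*(-1) = ½)
(1 + F(3³, -1))²*7 = (1 + ½)²*7 = (3/2)²*7 = (9/4)*7 = 63/4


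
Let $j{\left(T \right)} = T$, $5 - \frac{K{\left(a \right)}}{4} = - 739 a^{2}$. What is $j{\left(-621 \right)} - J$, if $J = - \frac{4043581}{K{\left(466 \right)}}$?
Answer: $- \frac{398624026295}{641913156} \approx -620.99$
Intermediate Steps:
$K{\left(a \right)} = 20 + 2956 a^{2}$ ($K{\left(a \right)} = 20 - 4 \left(- 739 a^{2}\right) = 20 + 2956 a^{2}$)
$J = - \frac{4043581}{641913156}$ ($J = - \frac{4043581}{20 + 2956 \cdot 466^{2}} = - \frac{4043581}{20 + 2956 \cdot 217156} = - \frac{4043581}{20 + 641913136} = - \frac{4043581}{641913156} \approx -0.0062993$)
$j{\left(-621 \right)} - J = -621 - - \frac{4043581}{641913156} = -621 + \frac{4043581}{641913156} = - \frac{398624026295}{641913156}$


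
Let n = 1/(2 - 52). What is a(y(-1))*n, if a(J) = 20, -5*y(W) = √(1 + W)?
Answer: -⅖ ≈ -0.40000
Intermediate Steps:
y(W) = -√(1 + W)/5
n = -1/50 (n = 1/(-50) = -1/50 ≈ -0.020000)
a(y(-1))*n = 20*(-1/50) = -⅖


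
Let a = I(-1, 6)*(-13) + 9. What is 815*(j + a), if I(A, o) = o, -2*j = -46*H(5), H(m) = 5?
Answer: 37490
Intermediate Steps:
j = 115 (j = -(-23)*5 = -½*(-230) = 115)
a = -69 (a = 6*(-13) + 9 = -78 + 9 = -69)
815*(j + a) = 815*(115 - 69) = 815*46 = 37490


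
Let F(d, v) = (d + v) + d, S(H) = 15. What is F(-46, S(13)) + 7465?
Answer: 7388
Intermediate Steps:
F(d, v) = v + 2*d
F(-46, S(13)) + 7465 = (15 + 2*(-46)) + 7465 = (15 - 92) + 7465 = -77 + 7465 = 7388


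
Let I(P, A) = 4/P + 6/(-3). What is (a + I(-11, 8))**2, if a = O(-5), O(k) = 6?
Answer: 1600/121 ≈ 13.223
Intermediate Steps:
I(P, A) = -2 + 4/P (I(P, A) = 4/P + 6*(-1/3) = 4/P - 2 = -2 + 4/P)
a = 6
(a + I(-11, 8))**2 = (6 + (-2 + 4/(-11)))**2 = (6 + (-2 + 4*(-1/11)))**2 = (6 + (-2 - 4/11))**2 = (6 - 26/11)**2 = (40/11)**2 = 1600/121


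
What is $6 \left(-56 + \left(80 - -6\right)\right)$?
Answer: $180$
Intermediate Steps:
$6 \left(-56 + \left(80 - -6\right)\right) = 6 \left(-56 + \left(80 + 6\right)\right) = 6 \left(-56 + 86\right) = 6 \cdot 30 = 180$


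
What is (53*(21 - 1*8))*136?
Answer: 93704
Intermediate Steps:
(53*(21 - 1*8))*136 = (53*(21 - 8))*136 = (53*13)*136 = 689*136 = 93704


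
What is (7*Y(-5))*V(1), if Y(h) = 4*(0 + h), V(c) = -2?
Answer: 280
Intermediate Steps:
Y(h) = 4*h
(7*Y(-5))*V(1) = (7*(4*(-5)))*(-2) = (7*(-20))*(-2) = -140*(-2) = 280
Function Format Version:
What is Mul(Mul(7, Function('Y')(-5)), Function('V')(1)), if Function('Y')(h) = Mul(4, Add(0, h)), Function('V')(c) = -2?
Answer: 280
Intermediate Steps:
Function('Y')(h) = Mul(4, h)
Mul(Mul(7, Function('Y')(-5)), Function('V')(1)) = Mul(Mul(7, Mul(4, -5)), -2) = Mul(Mul(7, -20), -2) = Mul(-140, -2) = 280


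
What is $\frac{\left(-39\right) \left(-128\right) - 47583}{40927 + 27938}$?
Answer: $- \frac{14197}{22955} \approx -0.61847$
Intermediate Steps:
$\frac{\left(-39\right) \left(-128\right) - 47583}{40927 + 27938} = \frac{4992 - 47583}{68865} = \left(-42591\right) \frac{1}{68865} = - \frac{14197}{22955}$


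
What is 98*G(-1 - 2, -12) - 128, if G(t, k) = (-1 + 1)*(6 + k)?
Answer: -128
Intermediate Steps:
G(t, k) = 0 (G(t, k) = 0*(6 + k) = 0)
98*G(-1 - 2, -12) - 128 = 98*0 - 128 = 0 - 128 = -128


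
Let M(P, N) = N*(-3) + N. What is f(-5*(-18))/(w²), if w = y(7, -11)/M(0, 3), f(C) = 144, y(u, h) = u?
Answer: 5184/49 ≈ 105.80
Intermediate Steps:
M(P, N) = -2*N (M(P, N) = -3*N + N = -2*N)
w = -7/6 (w = 7/((-2*3)) = 7/(-6) = 7*(-⅙) = -7/6 ≈ -1.1667)
f(-5*(-18))/(w²) = 144/((-7/6)²) = 144/(49/36) = 144*(36/49) = 5184/49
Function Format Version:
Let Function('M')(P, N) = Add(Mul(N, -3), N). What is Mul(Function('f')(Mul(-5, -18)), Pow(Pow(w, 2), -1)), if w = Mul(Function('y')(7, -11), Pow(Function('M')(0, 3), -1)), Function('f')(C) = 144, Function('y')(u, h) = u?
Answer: Rational(5184, 49) ≈ 105.80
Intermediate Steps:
Function('M')(P, N) = Mul(-2, N) (Function('M')(P, N) = Add(Mul(-3, N), N) = Mul(-2, N))
w = Rational(-7, 6) (w = Mul(7, Pow(Mul(-2, 3), -1)) = Mul(7, Pow(-6, -1)) = Mul(7, Rational(-1, 6)) = Rational(-7, 6) ≈ -1.1667)
Mul(Function('f')(Mul(-5, -18)), Pow(Pow(w, 2), -1)) = Mul(144, Pow(Pow(Rational(-7, 6), 2), -1)) = Mul(144, Pow(Rational(49, 36), -1)) = Mul(144, Rational(36, 49)) = Rational(5184, 49)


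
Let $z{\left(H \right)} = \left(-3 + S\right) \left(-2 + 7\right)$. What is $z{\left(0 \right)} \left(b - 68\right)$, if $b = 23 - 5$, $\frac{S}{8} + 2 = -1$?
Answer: $6750$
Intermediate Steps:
$S = -24$ ($S = -16 + 8 \left(-1\right) = -16 - 8 = -24$)
$b = 18$
$z{\left(H \right)} = -135$ ($z{\left(H \right)} = \left(-3 - 24\right) \left(-2 + 7\right) = \left(-27\right) 5 = -135$)
$z{\left(0 \right)} \left(b - 68\right) = - 135 \left(18 - 68\right) = \left(-135\right) \left(-50\right) = 6750$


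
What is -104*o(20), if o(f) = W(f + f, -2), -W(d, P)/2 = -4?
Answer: -832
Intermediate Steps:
W(d, P) = 8 (W(d, P) = -2*(-4) = 8)
o(f) = 8
-104*o(20) = -104*8 = -832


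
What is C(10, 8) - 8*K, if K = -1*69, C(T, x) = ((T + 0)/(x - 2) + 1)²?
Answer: 5032/9 ≈ 559.11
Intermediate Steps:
C(T, x) = (1 + T/(-2 + x))² (C(T, x) = (T/(-2 + x) + 1)² = (1 + T/(-2 + x))²)
K = -69
C(10, 8) - 8*K = (-2 + 10 + 8)²/(-2 + 8)² - 8*(-69) = 16²/6² + 552 = (1/36)*256 + 552 = 64/9 + 552 = 5032/9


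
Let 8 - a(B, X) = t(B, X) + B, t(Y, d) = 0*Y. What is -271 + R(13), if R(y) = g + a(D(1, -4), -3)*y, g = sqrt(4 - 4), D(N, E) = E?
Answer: -115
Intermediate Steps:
t(Y, d) = 0
g = 0 (g = sqrt(0) = 0)
a(B, X) = 8 - B (a(B, X) = 8 - (0 + B) = 8 - B)
R(y) = 12*y (R(y) = 0 + (8 - 1*(-4))*y = 0 + (8 + 4)*y = 0 + 12*y = 12*y)
-271 + R(13) = -271 + 12*13 = -271 + 156 = -115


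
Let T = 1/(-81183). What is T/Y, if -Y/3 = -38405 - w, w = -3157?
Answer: -1/8584615152 ≈ -1.1649e-10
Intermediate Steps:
T = -1/81183 ≈ -1.2318e-5
Y = 105744 (Y = -3*(-38405 - 1*(-3157)) = -3*(-38405 + 3157) = -3*(-35248) = 105744)
T/Y = -1/81183/105744 = -1/81183*1/105744 = -1/8584615152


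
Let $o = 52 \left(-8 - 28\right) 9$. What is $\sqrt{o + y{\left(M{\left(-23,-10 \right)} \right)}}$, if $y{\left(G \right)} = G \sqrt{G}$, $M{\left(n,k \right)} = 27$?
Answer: $9 \sqrt{-208 + \sqrt{3}} \approx 129.26 i$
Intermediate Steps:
$y{\left(G \right)} = G^{\frac{3}{2}}$
$o = -16848$ ($o = 52 \left(-36\right) 9 = \left(-1872\right) 9 = -16848$)
$\sqrt{o + y{\left(M{\left(-23,-10 \right)} \right)}} = \sqrt{-16848 + 27^{\frac{3}{2}}} = \sqrt{-16848 + 81 \sqrt{3}}$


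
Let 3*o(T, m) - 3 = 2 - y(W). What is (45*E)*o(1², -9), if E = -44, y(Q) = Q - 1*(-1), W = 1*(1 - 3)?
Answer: -3960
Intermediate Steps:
W = -2 (W = 1*(-2) = -2)
y(Q) = 1 + Q (y(Q) = Q + 1 = 1 + Q)
o(T, m) = 2 (o(T, m) = 1 + (2 - (1 - 2))/3 = 1 + (2 - 1*(-1))/3 = 1 + (2 + 1)/3 = 1 + (⅓)*3 = 1 + 1 = 2)
(45*E)*o(1², -9) = (45*(-44))*2 = -1980*2 = -3960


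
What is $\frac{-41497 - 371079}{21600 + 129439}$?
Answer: $- \frac{412576}{151039} \approx -2.7316$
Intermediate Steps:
$\frac{-41497 - 371079}{21600 + 129439} = - \frac{412576}{151039}$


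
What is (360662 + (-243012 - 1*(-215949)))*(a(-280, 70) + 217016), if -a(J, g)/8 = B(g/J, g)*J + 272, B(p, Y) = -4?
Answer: 68681362120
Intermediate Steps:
a(J, g) = -2176 + 32*J (a(J, g) = -8*(-4*J + 272) = -8*(272 - 4*J) = -2176 + 32*J)
(360662 + (-243012 - 1*(-215949)))*(a(-280, 70) + 217016) = (360662 + (-243012 - 1*(-215949)))*((-2176 + 32*(-280)) + 217016) = (360662 + (-243012 + 215949))*((-2176 - 8960) + 217016) = (360662 - 27063)*(-11136 + 217016) = 333599*205880 = 68681362120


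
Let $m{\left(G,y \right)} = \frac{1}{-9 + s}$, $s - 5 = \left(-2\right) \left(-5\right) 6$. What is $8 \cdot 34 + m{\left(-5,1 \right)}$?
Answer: $\frac{15233}{56} \approx 272.02$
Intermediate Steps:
$s = 65$ ($s = 5 + \left(-2\right) \left(-5\right) 6 = 5 + 10 \cdot 6 = 5 + 60 = 65$)
$m{\left(G,y \right)} = \frac{1}{56}$ ($m{\left(G,y \right)} = \frac{1}{-9 + 65} = \frac{1}{56}$)
$8 \cdot 34 + m{\left(-5,1 \right)} = 8 \cdot 34 + \frac{1}{56} = 272 + \frac{1}{56} = \frac{15233}{56}$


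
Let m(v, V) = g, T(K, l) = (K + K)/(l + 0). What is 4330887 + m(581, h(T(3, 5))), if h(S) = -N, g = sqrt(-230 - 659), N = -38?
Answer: 4330887 + I*sqrt(889) ≈ 4.3309e+6 + 29.816*I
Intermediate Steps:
T(K, l) = 2*K/l (T(K, l) = (2*K)/l = 2*K/l)
g = I*sqrt(889) (g = sqrt(-889) = I*sqrt(889) ≈ 29.816*I)
h(S) = 38 (h(S) = -1*(-38) = 38)
m(v, V) = I*sqrt(889)
4330887 + m(581, h(T(3, 5))) = 4330887 + I*sqrt(889)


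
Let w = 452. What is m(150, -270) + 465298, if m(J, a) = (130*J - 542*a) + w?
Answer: 631590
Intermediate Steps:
m(J, a) = 452 - 542*a + 130*J (m(J, a) = (130*J - 542*a) + 452 = (-542*a + 130*J) + 452 = 452 - 542*a + 130*J)
m(150, -270) + 465298 = (452 - 542*(-270) + 130*150) + 465298 = (452 + 146340 + 19500) + 465298 = 166292 + 465298 = 631590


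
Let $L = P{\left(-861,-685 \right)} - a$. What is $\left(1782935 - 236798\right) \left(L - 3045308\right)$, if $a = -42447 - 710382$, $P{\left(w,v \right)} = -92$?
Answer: $-3544628848227$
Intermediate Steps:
$a = -752829$ ($a = -42447 - 710382 = -752829$)
$L = 752737$ ($L = -92 - -752829 = -92 + 752829 = 752737$)
$\left(1782935 - 236798\right) \left(L - 3045308\right) = \left(1782935 - 236798\right) \left(752737 - 3045308\right) = 1546137 \left(-2292571\right) = -3544628848227$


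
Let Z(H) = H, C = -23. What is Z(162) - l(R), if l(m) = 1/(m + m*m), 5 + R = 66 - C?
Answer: 1156679/7140 ≈ 162.00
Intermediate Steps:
R = 84 (R = -5 + (66 - 1*(-23)) = -5 + (66 + 23) = -5 + 89 = 84)
l(m) = 1/(m + m²)
Z(162) - l(R) = 162 - 1/(84*(1 + 84)) = 162 - 1/(84*85) = 162 - 1*1/7140 = 162 - 1/7140 = 1156679/7140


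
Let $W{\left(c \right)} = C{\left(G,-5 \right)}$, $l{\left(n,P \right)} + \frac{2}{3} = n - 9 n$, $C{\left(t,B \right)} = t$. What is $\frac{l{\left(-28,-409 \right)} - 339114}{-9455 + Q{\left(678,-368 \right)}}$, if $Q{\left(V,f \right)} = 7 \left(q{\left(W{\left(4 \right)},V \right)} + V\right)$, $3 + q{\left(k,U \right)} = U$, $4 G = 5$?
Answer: $- \frac{63542}{3} \approx -21181.0$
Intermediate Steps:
$G = \frac{5}{4}$ ($G = \frac{1}{4} \cdot 5 = \frac{5}{4} \approx 1.25$)
$l{\left(n,P \right)} = - \frac{2}{3} - 8 n$ ($l{\left(n,P \right)} = - \frac{2}{3} + \left(n - 9 n\right) = - \frac{2}{3} - 8 n$)
$W{\left(c \right)} = \frac{5}{4}$
$q{\left(k,U \right)} = -3 + U$
$Q{\left(V,f \right)} = -21 + 14 V$ ($Q{\left(V,f \right)} = 7 \left(\left(-3 + V\right) + V\right) = 7 \left(-3 + 2 V\right) = -21 + 14 V$)
$\frac{l{\left(-28,-409 \right)} - 339114}{-9455 + Q{\left(678,-368 \right)}} = \frac{\left(- \frac{2}{3} - -224\right) - 339114}{-9455 + \left(-21 + 14 \cdot 678\right)} = \frac{\left(- \frac{2}{3} + 224\right) - 339114}{-9455 + \left(-21 + 9492\right)} = \frac{\frac{670}{3} - 339114}{-9455 + 9471} = - \frac{1016672}{3 \cdot 16} = \left(- \frac{1016672}{3}\right) \frac{1}{16} = - \frac{63542}{3}$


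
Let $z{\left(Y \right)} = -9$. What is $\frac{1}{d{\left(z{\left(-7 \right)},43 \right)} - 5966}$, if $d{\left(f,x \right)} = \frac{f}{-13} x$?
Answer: $- \frac{13}{77171} \approx -0.00016846$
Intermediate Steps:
$d{\left(f,x \right)} = - \frac{f x}{13}$ ($d{\left(f,x \right)} = f \left(- \frac{1}{13}\right) x = - \frac{f}{13} x = - \frac{f x}{13}$)
$\frac{1}{d{\left(z{\left(-7 \right)},43 \right)} - 5966} = \frac{1}{\left(- \frac{1}{13}\right) \left(-9\right) 43 - 5966} = \frac{1}{\frac{387}{13} - 5966} = \frac{1}{- \frac{77171}{13}} = - \frac{13}{77171}$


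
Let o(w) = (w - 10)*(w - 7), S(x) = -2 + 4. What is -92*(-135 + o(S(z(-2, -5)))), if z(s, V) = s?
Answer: 8740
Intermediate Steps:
S(x) = 2
o(w) = (-10 + w)*(-7 + w)
-92*(-135 + o(S(z(-2, -5)))) = -92*(-135 + (70 + 2² - 17*2)) = -92*(-135 + (70 + 4 - 34)) = -92*(-135 + 40) = -92*(-95) = 8740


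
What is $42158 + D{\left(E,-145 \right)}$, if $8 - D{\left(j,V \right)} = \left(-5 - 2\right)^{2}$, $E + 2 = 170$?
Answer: $42117$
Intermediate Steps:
$E = 168$ ($E = -2 + 170 = 168$)
$D{\left(j,V \right)} = -41$ ($D{\left(j,V \right)} = 8 - \left(-5 - 2\right)^{2} = 8 - \left(-7\right)^{2} = 8 - 49 = -41$)
$42158 + D{\left(E,-145 \right)} = 42158 - 41 = 42117$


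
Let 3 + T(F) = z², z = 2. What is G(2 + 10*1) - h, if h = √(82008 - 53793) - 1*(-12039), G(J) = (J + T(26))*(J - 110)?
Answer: -13313 - 3*√3135 ≈ -13481.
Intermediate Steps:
T(F) = 1 (T(F) = -3 + 2² = -3 + 4 = 1)
G(J) = (1 + J)*(-110 + J) (G(J) = (J + 1)*(J - 110) = (1 + J)*(-110 + J))
h = 12039 + 3*√3135 (h = √28215 + 12039 = 3*√3135 + 12039 = 12039 + 3*√3135 ≈ 12207.)
G(2 + 10*1) - h = (-110 + (2 + 10*1)² - 109*(2 + 10*1)) - (12039 + 3*√3135) = (-110 + (2 + 10)² - 109*(2 + 10)) + (-12039 - 3*√3135) = (-110 + 12² - 109*12) + (-12039 - 3*√3135) = (-110 + 144 - 1308) + (-12039 - 3*√3135) = -1274 + (-12039 - 3*√3135) = -13313 - 3*√3135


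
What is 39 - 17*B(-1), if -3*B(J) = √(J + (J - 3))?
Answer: 39 + 17*I*√5/3 ≈ 39.0 + 12.671*I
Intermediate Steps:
B(J) = -√(-3 + 2*J)/3 (B(J) = -√(J + (J - 3))/3 = -√(J + (-3 + J))/3 = -√(-3 + 2*J)/3)
39 - 17*B(-1) = 39 - (-17)*√(-3 + 2*(-1))/3 = 39 - (-17)*√(-3 - 2)/3 = 39 - (-17)*√(-5)/3 = 39 - (-17)*I*√5/3 = 39 + 17*I*√5/3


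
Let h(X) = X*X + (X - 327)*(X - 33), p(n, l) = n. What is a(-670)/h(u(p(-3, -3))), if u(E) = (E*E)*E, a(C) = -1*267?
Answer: -89/7323 ≈ -0.012153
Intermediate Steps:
a(C) = -267
u(E) = E³ (u(E) = E²*E = E³)
h(X) = X² + (-327 + X)*(-33 + X)
a(-670)/h(u(p(-3, -3))) = -267/(10791 - 360*(-3)³ + 2*((-3)³)²) = -267/(10791 - 360*(-27) + 2*(-27)²) = -267/(10791 + 9720 + 2*729) = -267/(10791 + 9720 + 1458) = -267/21969 = -267*1/21969 = -89/7323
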